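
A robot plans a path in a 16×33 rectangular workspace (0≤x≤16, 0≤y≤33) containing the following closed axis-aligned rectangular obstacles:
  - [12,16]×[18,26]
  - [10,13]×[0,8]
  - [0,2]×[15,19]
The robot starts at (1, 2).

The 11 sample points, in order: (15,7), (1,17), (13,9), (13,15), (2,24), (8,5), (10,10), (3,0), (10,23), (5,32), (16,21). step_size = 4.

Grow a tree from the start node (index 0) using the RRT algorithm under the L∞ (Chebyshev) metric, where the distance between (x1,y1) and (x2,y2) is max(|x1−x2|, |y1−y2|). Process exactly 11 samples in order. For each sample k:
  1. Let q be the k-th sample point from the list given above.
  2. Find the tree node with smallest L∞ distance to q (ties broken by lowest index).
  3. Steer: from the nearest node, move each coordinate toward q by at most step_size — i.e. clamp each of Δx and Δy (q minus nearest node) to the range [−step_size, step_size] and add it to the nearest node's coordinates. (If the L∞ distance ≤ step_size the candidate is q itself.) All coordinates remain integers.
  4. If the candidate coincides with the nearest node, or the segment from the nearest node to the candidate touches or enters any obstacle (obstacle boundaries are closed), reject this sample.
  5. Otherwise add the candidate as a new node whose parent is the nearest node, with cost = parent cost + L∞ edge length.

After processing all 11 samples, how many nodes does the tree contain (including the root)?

Node count: 11

1. q=(15,7) nearest=0 d=14 new=(5,6) → add node 1 parent=0 cost=4
2. q=(1,17) nearest=1 d=11 new=(1,10) → add node 2 parent=1 cost=8
3. q=(13,9) nearest=1 d=8 new=(9,9) → add node 3 parent=1 cost=8
4. q=(13,15) nearest=3 d=6 new=(13,13) → add node 4 parent=3 cost=12
5. q=(2,24) nearest=4 d=11 new=(9,17) → add node 5 parent=4 cost=16
6. q=(8,5) nearest=1 d=3 new=(8,5) → add node 6 parent=1 cost=7
7. q=(10,10) nearest=3 d=1 new=(10,10) → add node 7 parent=3 cost=9
8. q=(3,0) nearest=0 d=2 new=(3,0) → add node 8 parent=0 cost=2
9. q=(10,23) nearest=5 d=6 new=(10,21) → add node 9 parent=5 cost=20
10. q=(5,32) nearest=9 d=11 new=(6,25) → add node 10 parent=9 cost=24
11. q=(16,21) nearest=9 d=6 new=(14,21) → blocked by [12,16]×[18,26], reject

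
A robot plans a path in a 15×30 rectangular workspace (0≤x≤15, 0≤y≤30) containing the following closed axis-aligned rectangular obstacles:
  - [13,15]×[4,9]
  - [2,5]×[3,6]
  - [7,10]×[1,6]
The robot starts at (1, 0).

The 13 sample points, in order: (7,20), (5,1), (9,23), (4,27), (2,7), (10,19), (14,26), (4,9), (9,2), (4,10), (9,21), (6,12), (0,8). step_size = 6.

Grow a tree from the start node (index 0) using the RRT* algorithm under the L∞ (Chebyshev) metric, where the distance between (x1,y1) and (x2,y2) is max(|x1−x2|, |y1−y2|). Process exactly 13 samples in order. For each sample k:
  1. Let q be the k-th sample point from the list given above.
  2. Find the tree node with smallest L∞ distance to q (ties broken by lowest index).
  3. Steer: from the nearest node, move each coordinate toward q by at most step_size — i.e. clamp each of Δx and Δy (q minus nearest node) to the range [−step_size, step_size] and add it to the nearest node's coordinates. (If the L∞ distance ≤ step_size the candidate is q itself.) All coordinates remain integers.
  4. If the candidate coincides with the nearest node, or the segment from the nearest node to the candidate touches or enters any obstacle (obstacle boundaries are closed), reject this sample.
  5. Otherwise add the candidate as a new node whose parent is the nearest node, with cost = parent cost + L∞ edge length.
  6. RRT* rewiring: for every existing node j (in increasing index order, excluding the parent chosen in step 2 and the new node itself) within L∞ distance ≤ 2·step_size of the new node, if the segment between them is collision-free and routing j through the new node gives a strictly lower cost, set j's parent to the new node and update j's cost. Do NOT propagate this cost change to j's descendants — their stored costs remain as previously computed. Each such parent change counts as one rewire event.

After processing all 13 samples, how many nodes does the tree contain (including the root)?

Node count: 4

1. q=(7,20) nearest=0 d=20 new=(7,6) → blocked by [2,5]×[3,6], reject
2. q=(5,1) nearest=0 d=4 new=(5,1) → add node 1 parent=0 cost=4
3. q=(9,23) nearest=1 d=22 new=(9,7) → blocked by [7,10]×[1,6], reject
4. q=(4,27) nearest=1 d=26 new=(4,7) → blocked by [2,5]×[3,6], reject
5. q=(2,7) nearest=1 d=6 new=(2,7) → blocked by [2,5]×[3,6], reject
6. q=(10,19) nearest=1 d=18 new=(10,7) → blocked by [7,10]×[1,6], reject
7. q=(14,26) nearest=1 d=25 new=(11,7) → blocked by [7,10]×[1,6], reject
8. q=(4,9) nearest=1 d=8 new=(4,7) → blocked by [2,5]×[3,6], reject
9. q=(9,2) nearest=1 d=4 new=(9,2) → blocked by [7,10]×[1,6], reject
10. q=(4,10) nearest=1 d=9 new=(4,7) → blocked by [2,5]×[3,6], reject
11. q=(9,21) nearest=1 d=20 new=(9,7) → blocked by [7,10]×[1,6], reject
12. q=(6,12) nearest=1 d=11 new=(6,7) → add node 2 parent=1 cost=10
13. q=(0,8) nearest=2 d=6 new=(0,8) → add node 3 parent=2 cost=16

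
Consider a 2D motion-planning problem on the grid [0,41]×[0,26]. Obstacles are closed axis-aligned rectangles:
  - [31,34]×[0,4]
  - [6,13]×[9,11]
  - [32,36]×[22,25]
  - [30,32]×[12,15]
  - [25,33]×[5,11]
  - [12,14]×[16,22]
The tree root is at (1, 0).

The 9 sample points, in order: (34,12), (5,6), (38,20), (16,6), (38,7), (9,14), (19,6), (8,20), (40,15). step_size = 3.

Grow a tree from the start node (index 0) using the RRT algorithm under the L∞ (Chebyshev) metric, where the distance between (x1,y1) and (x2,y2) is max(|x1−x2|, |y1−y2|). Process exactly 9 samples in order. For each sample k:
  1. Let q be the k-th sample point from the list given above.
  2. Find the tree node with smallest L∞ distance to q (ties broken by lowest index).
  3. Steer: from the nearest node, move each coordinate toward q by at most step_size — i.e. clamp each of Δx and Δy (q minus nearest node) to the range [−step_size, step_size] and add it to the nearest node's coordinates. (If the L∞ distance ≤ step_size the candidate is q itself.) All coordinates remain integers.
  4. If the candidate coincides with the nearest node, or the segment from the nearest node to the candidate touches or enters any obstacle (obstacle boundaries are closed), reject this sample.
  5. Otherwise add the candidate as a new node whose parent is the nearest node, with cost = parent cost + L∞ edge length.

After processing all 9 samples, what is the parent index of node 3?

Parent of node 3: 2

1. q=(34,12) nearest=0 d=33 new=(4,3) → add node 1 parent=0 cost=3
2. q=(5,6) nearest=1 d=3 new=(5,6) → add node 2 parent=1 cost=6
3. q=(38,20) nearest=2 d=33 new=(8,9) → blocked by [6,13]×[9,11], reject
4. q=(16,6) nearest=2 d=11 new=(8,6) → add node 3 parent=2 cost=9
5. q=(38,7) nearest=3 d=30 new=(11,7) → add node 4 parent=3 cost=12
6. q=(9,14) nearest=4 d=7 new=(9,10) → blocked by [6,13]×[9,11], reject
7. q=(19,6) nearest=4 d=8 new=(14,6) → add node 5 parent=4 cost=15
8. q=(8,20) nearest=4 d=13 new=(8,10) → blocked by [6,13]×[9,11], reject
9. q=(40,15) nearest=5 d=26 new=(17,9) → add node 6 parent=5 cost=18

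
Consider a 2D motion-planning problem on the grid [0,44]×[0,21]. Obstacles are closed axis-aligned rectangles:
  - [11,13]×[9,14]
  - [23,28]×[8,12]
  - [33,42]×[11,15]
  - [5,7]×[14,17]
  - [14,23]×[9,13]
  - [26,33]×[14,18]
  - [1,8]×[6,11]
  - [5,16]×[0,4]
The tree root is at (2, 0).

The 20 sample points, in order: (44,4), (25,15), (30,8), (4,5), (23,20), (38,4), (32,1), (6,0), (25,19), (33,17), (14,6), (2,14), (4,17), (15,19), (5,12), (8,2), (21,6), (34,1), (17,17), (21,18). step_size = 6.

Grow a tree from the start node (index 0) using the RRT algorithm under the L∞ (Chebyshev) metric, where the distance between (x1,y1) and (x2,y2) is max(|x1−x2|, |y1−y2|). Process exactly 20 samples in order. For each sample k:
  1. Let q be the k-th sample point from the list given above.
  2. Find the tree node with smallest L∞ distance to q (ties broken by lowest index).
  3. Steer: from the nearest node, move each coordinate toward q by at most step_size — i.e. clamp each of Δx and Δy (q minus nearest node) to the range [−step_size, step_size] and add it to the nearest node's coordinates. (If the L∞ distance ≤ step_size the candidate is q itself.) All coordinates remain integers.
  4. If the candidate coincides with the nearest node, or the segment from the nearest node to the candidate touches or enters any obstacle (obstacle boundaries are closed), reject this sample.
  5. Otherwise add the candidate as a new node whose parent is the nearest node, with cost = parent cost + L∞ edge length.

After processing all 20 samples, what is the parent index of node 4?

Parent of node 4: 3

1. q=(44,4) nearest=0 d=42 new=(8,4) → blocked by [5,16]×[0,4], reject
2. q=(25,15) nearest=0 d=23 new=(8,6) → blocked by [1,8]×[6,11], reject
3. q=(30,8) nearest=0 d=28 new=(8,6) → blocked by [1,8]×[6,11], reject
4. q=(4,5) nearest=0 d=5 new=(4,5) → add node 1 parent=0 cost=5
5. q=(23,20) nearest=1 d=19 new=(10,11) → blocked by [1,8]×[6,11], reject
6. q=(38,4) nearest=1 d=34 new=(10,4) → blocked by [5,16]×[0,4], reject
7. q=(32,1) nearest=1 d=28 new=(10,1) → blocked by [5,16]×[0,4], reject
8. q=(6,0) nearest=0 d=4 new=(6,0) → blocked by [5,16]×[0,4], reject
9. q=(25,19) nearest=1 d=21 new=(10,11) → blocked by [1,8]×[6,11], reject
10. q=(33,17) nearest=1 d=29 new=(10,11) → blocked by [1,8]×[6,11], reject
11. q=(14,6) nearest=1 d=10 new=(10,6) → add node 2 parent=1 cost=11
12. q=(2,14) nearest=2 d=8 new=(4,12) → blocked by [1,8]×[6,11], reject
13. q=(4,17) nearest=2 d=11 new=(4,12) → blocked by [1,8]×[6,11], reject
14. q=(15,19) nearest=2 d=13 new=(15,12) → blocked by [11,13]×[9,14], reject
15. q=(5,12) nearest=2 d=6 new=(5,12) → blocked by [1,8]×[6,11], reject
16. q=(8,2) nearest=1 d=4 new=(8,2) → blocked by [5,16]×[0,4], reject
17. q=(21,6) nearest=2 d=11 new=(16,6) → add node 3 parent=2 cost=17
18. q=(34,1) nearest=3 d=18 new=(22,1) → add node 4 parent=3 cost=23
19. q=(17,17) nearest=2 d=11 new=(16,12) → blocked by [11,13]×[9,14], reject
20. q=(21,18) nearest=2 d=12 new=(16,12) → blocked by [11,13]×[9,14], reject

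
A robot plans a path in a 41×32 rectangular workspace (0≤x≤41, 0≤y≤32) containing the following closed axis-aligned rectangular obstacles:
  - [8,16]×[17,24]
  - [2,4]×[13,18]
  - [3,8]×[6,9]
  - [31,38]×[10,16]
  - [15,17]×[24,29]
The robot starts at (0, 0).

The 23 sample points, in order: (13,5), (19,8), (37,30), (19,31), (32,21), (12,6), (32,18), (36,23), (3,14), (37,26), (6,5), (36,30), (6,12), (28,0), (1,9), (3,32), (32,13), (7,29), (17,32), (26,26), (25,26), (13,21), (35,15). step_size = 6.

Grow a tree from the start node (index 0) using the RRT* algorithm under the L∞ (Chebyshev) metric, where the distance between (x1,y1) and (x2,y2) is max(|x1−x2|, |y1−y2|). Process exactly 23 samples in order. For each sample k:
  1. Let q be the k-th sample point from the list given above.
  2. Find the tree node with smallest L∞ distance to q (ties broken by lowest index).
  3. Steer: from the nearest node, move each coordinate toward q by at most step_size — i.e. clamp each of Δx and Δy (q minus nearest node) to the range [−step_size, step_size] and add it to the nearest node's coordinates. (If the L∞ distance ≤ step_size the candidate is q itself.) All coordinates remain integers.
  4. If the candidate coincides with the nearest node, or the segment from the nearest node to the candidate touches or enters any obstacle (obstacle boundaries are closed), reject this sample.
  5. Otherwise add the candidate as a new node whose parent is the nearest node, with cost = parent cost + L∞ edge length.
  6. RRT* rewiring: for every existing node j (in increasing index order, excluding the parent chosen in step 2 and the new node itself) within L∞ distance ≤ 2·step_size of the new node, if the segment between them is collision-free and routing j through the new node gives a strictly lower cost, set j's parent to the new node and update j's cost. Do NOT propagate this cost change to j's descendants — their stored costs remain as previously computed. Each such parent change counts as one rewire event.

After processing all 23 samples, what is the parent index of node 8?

1. q=(13,5) nearest=0 d=13 new=(6,5) → add node 1 parent=0 cost=6
2. q=(19,8) nearest=1 d=13 new=(12,8) → blocked by [3,8]×[6,9], reject
3. q=(37,30) nearest=1 d=31 new=(12,11) → blocked by [3,8]×[6,9], reject
4. q=(19,31) nearest=1 d=26 new=(12,11) → blocked by [3,8]×[6,9], reject
5. q=(32,21) nearest=1 d=26 new=(12,11) → blocked by [3,8]×[6,9], reject
6. q=(12,6) nearest=1 d=6 new=(12,6) → add node 2 parent=1 cost=12
7. q=(32,18) nearest=2 d=20 new=(18,12) → add node 3 parent=2 cost=18
8. q=(36,23) nearest=3 d=18 new=(24,18) → add node 4 parent=3 cost=24
9. q=(3,14) nearest=1 d=9 new=(3,11) → blocked by [3,8]×[6,9], reject
10. q=(37,26) nearest=4 d=13 new=(30,24) → add node 5 parent=4 cost=30
11. q=(6,5) nearest=1 d=0 → coincident, reject
12. q=(36,30) nearest=5 d=6 new=(36,30) → add node 6 parent=5 cost=36
13. q=(6,12) nearest=2 d=6 new=(6,12) → add node 7 parent=2 cost=18
14. q=(28,0) nearest=3 d=12 new=(24,6) → add node 8 parent=3 cost=24
15. q=(1,9) nearest=1 d=5 new=(1,9) → blocked by [3,8]×[6,9], reject
16. q=(3,32) nearest=3 d=20 new=(12,18) → blocked by [8,16]×[17,24], reject
17. q=(32,13) nearest=4 d=8 new=(30,13) → add node 9 parent=4 cost=30
18. q=(7,29) nearest=3 d=17 new=(12,18) → blocked by [8,16]×[17,24], reject
19. q=(17,32) nearest=5 d=13 new=(24,30) → add node 10 parent=5 cost=36
20. q=(26,26) nearest=5 d=4 new=(26,26) → add node 11 parent=5 cost=34
21. q=(25,26) nearest=11 d=1 new=(25,26) → add node 12 parent=11 cost=35
22. q=(13,21) nearest=3 d=9 new=(13,18) → blocked by [8,16]×[17,24], reject
23. q=(35,15) nearest=9 d=5 new=(35,15) → blocked by [31,38]×[10,16], reject

Parent of node 8: 3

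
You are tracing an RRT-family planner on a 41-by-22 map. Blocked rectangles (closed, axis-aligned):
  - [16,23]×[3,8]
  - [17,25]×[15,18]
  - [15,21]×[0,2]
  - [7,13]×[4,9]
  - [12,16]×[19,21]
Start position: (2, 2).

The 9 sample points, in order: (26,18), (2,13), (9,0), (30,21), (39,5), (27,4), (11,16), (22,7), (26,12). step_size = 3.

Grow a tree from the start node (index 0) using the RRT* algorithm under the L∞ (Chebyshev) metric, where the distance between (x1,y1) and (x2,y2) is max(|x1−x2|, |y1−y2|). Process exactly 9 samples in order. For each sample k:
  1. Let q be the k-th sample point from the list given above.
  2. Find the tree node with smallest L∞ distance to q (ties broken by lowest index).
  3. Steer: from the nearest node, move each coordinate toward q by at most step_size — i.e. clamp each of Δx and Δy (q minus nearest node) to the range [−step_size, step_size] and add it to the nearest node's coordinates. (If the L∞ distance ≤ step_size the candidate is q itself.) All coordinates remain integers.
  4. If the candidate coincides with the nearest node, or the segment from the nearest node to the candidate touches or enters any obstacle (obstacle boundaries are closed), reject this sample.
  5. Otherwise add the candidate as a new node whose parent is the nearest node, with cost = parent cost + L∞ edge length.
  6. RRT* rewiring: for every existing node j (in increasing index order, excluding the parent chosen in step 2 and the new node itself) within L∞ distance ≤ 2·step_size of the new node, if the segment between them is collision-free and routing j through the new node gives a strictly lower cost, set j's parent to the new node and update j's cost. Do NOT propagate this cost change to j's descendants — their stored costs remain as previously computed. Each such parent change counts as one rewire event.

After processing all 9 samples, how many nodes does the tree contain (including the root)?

Node count: 5

1. q=(26,18) nearest=0 d=24 new=(5,5) → add node 1 parent=0 cost=3
2. q=(2,13) nearest=1 d=8 new=(2,8) → add node 2 parent=1 cost=6
3. q=(9,0) nearest=1 d=5 new=(8,2) → add node 3 parent=1 cost=6
4. q=(30,21) nearest=3 d=22 new=(11,5) → blocked by [7,13]×[4,9], reject
5. q=(39,5) nearest=3 d=31 new=(11,5) → blocked by [7,13]×[4,9], reject
6. q=(27,4) nearest=3 d=19 new=(11,4) → blocked by [7,13]×[4,9], reject
7. q=(11,16) nearest=2 d=9 new=(5,11) → add node 4 parent=2 cost=9
8. q=(22,7) nearest=3 d=14 new=(11,5) → blocked by [7,13]×[4,9], reject
9. q=(26,12) nearest=3 d=18 new=(11,5) → blocked by [7,13]×[4,9], reject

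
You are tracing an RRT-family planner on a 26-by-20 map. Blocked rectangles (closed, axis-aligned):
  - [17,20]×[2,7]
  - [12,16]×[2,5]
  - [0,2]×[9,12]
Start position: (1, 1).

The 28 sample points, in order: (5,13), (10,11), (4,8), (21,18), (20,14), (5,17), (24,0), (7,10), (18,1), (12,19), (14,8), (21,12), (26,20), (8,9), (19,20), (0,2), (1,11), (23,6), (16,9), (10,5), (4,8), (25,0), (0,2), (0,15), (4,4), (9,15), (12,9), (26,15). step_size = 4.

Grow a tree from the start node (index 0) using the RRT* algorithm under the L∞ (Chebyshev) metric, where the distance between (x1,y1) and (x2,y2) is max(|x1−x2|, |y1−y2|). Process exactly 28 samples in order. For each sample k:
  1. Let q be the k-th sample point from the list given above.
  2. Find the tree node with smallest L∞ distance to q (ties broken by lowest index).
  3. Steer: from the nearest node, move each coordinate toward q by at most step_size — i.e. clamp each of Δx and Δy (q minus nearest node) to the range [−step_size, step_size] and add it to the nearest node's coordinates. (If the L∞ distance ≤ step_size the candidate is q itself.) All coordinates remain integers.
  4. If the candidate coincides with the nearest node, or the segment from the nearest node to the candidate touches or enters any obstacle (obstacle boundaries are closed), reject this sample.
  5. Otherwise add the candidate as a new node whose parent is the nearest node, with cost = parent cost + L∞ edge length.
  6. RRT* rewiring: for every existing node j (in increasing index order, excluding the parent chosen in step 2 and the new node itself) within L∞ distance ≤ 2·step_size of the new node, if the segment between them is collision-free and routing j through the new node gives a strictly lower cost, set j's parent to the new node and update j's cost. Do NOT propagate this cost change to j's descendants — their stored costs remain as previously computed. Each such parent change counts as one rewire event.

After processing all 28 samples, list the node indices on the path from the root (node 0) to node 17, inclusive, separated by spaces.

1. q=(5,13) nearest=0 d=12 new=(5,5) → add node 1 parent=0 cost=4
2. q=(10,11) nearest=1 d=6 new=(9,9) → add node 2 parent=1 cost=8
3. q=(4,8) nearest=1 d=3 new=(4,8) → add node 3 parent=1 cost=7
4. q=(21,18) nearest=2 d=12 new=(13,13) → add node 4 parent=2 cost=12
5. q=(20,14) nearest=4 d=7 new=(17,14) → add node 5 parent=4 cost=16
6. q=(5,17) nearest=2 d=8 new=(5,13) → add node 6 parent=2 cost=12
7. q=(24,0) nearest=4 d=13 new=(17,9) → add node 7 parent=4 cost=16
8. q=(7,10) nearest=2 d=2 new=(7,10) → add node 8 parent=2 cost=10
9. q=(18,1) nearest=7 d=8 new=(18,5) → blocked by [17,20]×[2,7], reject
10. q=(12,19) nearest=5 d=5 new=(13,18) → add node 9 parent=5 cost=20
11. q=(14,8) nearest=7 d=3 new=(14,8) → add node 10 parent=7 cost=19
12. q=(21,12) nearest=5 d=4 new=(21,12) → add node 11 parent=5 cost=20
13. q=(26,20) nearest=11 d=8 new=(25,16) → add node 12 parent=11 cost=24
14. q=(8,9) nearest=2 d=1 new=(8,9) → add node 13 parent=2 cost=9; rewire 10→13 (15<19)
15. q=(19,20) nearest=5 d=6 new=(19,18) → add node 14 parent=5 cost=20
16. q=(0,2) nearest=0 d=1 new=(0,2) → add node 15 parent=0 cost=1; rewire 8→15 (9<10)
17. q=(1,11) nearest=3 d=3 new=(1,11) → blocked by [0,2]×[9,12], reject
18. q=(23,6) nearest=7 d=6 new=(21,6) → blocked by [17,20]×[2,7], reject
19. q=(16,9) nearest=7 d=1 new=(16,9) → add node 16 parent=7 cost=17
20. q=(10,5) nearest=2 d=4 new=(10,5) → add node 17 parent=2 cost=12
21. q=(4,8) nearest=3 d=0 → coincident, reject
22. q=(25,0) nearest=7 d=9 new=(21,5) → blocked by [17,20]×[2,7], reject
23. q=(0,2) nearest=15 d=0 → coincident, reject
24. q=(0,15) nearest=6 d=5 new=(1,15) → add node 18 parent=6 cost=16
25. q=(4,4) nearest=1 d=1 new=(4,4) → add node 19 parent=1 cost=5; rewire 17→19 (11<12)
26. q=(9,15) nearest=4 d=4 new=(9,15) → add node 20 parent=4 cost=16
27. q=(12,9) nearest=10 d=2 new=(12,9) → add node 21 parent=10 cost=17
28. q=(26,15) nearest=12 d=1 new=(26,15) → add node 22 parent=12 cost=25

Path: 0 1 19 17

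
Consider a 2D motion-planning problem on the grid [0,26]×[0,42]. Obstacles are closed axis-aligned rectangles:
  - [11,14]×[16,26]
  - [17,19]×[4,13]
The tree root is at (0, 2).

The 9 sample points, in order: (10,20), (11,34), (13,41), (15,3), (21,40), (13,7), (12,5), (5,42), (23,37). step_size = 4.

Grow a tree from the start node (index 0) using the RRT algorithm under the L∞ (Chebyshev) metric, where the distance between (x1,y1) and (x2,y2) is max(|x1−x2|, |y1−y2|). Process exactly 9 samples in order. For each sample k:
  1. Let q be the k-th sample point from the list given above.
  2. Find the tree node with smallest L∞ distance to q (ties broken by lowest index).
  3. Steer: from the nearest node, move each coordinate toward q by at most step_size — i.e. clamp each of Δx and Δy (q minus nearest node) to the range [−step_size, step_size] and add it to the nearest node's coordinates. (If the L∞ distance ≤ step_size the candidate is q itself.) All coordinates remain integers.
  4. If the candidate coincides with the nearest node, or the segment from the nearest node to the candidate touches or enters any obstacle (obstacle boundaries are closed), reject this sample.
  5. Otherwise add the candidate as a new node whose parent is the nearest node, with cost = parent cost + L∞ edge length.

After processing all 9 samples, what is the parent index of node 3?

1. q=(10,20) nearest=0 d=18 new=(4,6) → add node 1 parent=0 cost=4
2. q=(11,34) nearest=1 d=28 new=(8,10) → add node 2 parent=1 cost=8
3. q=(13,41) nearest=2 d=31 new=(12,14) → add node 3 parent=2 cost=12
4. q=(15,3) nearest=2 d=7 new=(12,6) → add node 4 parent=2 cost=12
5. q=(21,40) nearest=3 d=26 new=(16,18) → blocked by [11,14]×[16,26], reject
6. q=(13,7) nearest=4 d=1 new=(13,7) → add node 5 parent=4 cost=13
7. q=(12,5) nearest=4 d=1 new=(12,5) → add node 6 parent=4 cost=13
8. q=(5,42) nearest=3 d=28 new=(8,18) → add node 7 parent=3 cost=16
9. q=(23,37) nearest=7 d=19 new=(12,22) → blocked by [11,14]×[16,26], reject

Parent of node 3: 2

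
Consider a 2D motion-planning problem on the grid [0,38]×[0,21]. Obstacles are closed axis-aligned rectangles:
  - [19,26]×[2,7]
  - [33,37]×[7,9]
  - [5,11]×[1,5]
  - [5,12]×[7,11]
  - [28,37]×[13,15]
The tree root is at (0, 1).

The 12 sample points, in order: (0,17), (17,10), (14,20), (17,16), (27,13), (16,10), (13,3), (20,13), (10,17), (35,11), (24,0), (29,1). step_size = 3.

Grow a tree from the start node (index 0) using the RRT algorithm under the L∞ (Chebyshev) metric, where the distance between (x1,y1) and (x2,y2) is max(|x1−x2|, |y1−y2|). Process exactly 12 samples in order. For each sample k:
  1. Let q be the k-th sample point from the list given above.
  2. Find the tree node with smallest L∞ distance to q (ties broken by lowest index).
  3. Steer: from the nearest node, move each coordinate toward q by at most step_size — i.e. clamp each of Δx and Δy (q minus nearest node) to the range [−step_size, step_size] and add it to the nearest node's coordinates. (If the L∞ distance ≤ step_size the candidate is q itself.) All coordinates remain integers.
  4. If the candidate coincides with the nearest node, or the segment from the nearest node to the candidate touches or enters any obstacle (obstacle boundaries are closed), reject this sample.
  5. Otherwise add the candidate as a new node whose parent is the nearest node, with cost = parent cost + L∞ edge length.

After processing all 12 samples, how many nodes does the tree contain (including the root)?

1. q=(0,17) nearest=0 d=16 new=(0,4) → add node 1 parent=0 cost=3
2. q=(17,10) nearest=0 d=17 new=(3,4) → add node 2 parent=0 cost=3
3. q=(14,20) nearest=1 d=16 new=(3,7) → add node 3 parent=1 cost=6
4. q=(17,16) nearest=2 d=14 new=(6,7) → blocked by [5,12]×[7,11], reject
5. q=(27,13) nearest=2 d=24 new=(6,7) → blocked by [5,12]×[7,11], reject
6. q=(16,10) nearest=2 d=13 new=(6,7) → blocked by [5,12]×[7,11], reject
7. q=(13,3) nearest=2 d=10 new=(6,3) → blocked by [5,11]×[1,5], reject
8. q=(20,13) nearest=2 d=17 new=(6,7) → blocked by [5,12]×[7,11], reject
9. q=(10,17) nearest=3 d=10 new=(6,10) → blocked by [5,12]×[7,11], reject
10. q=(35,11) nearest=2 d=32 new=(6,7) → blocked by [5,12]×[7,11], reject
11. q=(24,0) nearest=2 d=21 new=(6,1) → blocked by [5,11]×[1,5], reject
12. q=(29,1) nearest=2 d=26 new=(6,1) → blocked by [5,11]×[1,5], reject

Node count: 4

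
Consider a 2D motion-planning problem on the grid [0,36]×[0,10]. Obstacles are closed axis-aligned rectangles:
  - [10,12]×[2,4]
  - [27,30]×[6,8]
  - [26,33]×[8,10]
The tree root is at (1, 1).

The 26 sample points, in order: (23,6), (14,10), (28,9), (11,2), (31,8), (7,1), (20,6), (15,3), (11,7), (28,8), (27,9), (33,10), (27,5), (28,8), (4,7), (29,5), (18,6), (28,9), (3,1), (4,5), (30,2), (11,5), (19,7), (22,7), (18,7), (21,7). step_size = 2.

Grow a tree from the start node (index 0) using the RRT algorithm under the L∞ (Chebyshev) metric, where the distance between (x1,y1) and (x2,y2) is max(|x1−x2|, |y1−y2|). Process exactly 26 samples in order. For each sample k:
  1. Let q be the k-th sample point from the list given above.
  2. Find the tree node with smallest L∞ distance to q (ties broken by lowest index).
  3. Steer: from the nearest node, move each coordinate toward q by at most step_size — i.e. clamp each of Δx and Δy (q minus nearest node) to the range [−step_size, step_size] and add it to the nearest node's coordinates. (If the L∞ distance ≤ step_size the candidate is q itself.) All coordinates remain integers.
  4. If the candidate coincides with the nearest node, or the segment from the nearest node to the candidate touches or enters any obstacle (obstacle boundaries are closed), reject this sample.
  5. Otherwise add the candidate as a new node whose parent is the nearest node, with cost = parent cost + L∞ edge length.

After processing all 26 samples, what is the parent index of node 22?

1. q=(23,6) nearest=0 d=22 new=(3,3) → add node 1 parent=0 cost=2
2. q=(14,10) nearest=1 d=11 new=(5,5) → add node 2 parent=1 cost=4
3. q=(28,9) nearest=2 d=23 new=(7,7) → add node 3 parent=2 cost=6
4. q=(11,2) nearest=3 d=5 new=(9,5) → add node 4 parent=3 cost=8
5. q=(31,8) nearest=4 d=22 new=(11,7) → add node 5 parent=4 cost=10
6. q=(7,1) nearest=1 d=4 new=(5,1) → add node 6 parent=1 cost=4
7. q=(20,6) nearest=5 d=9 new=(13,6) → add node 7 parent=5 cost=12
8. q=(15,3) nearest=7 d=3 new=(15,4) → add node 8 parent=7 cost=14
9. q=(11,7) nearest=5 d=0 → coincident, reject
10. q=(28,8) nearest=8 d=13 new=(17,6) → add node 9 parent=8 cost=16
11. q=(27,9) nearest=9 d=10 new=(19,8) → add node 10 parent=9 cost=18
12. q=(33,10) nearest=10 d=14 new=(21,10) → add node 11 parent=10 cost=20
13. q=(27,5) nearest=11 d=6 new=(23,8) → add node 12 parent=11 cost=22
14. q=(28,8) nearest=12 d=5 new=(25,8) → add node 13 parent=12 cost=24
15. q=(4,7) nearest=2 d=2 new=(4,7) → add node 14 parent=2 cost=6
16. q=(29,5) nearest=13 d=4 new=(27,6) → blocked by [27,30]×[6,8], reject
17. q=(18,6) nearest=9 d=1 new=(18,6) → add node 15 parent=9 cost=17
18. q=(28,9) nearest=13 d=3 new=(27,9) → blocked by [26,33]×[8,10], reject
19. q=(3,1) nearest=0 d=2 new=(3,1) → add node 16 parent=0 cost=2
20. q=(4,5) nearest=2 d=1 new=(4,5) → add node 17 parent=2 cost=5
21. q=(30,2) nearest=13 d=6 new=(27,6) → blocked by [27,30]×[6,8], reject
22. q=(11,5) nearest=4 d=2 new=(11,5) → add node 18 parent=4 cost=10
23. q=(19,7) nearest=10 d=1 new=(19,7) → add node 19 parent=10 cost=19
24. q=(22,7) nearest=12 d=1 new=(22,7) → add node 20 parent=12 cost=23
25. q=(18,7) nearest=9 d=1 new=(18,7) → add node 21 parent=9 cost=17
26. q=(21,7) nearest=20 d=1 new=(21,7) → add node 22 parent=20 cost=24

Parent of node 22: 20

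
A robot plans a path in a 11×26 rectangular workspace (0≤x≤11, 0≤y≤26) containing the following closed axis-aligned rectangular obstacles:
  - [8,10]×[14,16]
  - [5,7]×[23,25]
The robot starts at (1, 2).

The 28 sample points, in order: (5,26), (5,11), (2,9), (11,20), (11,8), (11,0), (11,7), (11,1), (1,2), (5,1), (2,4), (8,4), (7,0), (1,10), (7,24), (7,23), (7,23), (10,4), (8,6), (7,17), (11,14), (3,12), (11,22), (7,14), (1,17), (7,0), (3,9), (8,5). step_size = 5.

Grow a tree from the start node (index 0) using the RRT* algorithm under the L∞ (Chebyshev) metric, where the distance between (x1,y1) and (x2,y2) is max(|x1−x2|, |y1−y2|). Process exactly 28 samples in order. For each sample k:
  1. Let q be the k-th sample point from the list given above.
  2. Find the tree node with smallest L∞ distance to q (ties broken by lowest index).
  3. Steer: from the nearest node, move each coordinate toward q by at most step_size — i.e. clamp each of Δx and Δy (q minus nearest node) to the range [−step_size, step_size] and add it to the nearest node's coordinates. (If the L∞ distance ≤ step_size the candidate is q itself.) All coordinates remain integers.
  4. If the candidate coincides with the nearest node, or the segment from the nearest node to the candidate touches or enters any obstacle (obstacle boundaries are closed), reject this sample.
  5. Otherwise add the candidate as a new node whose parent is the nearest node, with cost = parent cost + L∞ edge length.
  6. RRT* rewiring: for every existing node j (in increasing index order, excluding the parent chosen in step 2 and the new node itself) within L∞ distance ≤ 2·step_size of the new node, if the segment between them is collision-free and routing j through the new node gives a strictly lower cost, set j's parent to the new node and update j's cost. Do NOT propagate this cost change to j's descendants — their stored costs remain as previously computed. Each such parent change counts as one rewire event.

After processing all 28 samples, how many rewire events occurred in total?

1. q=(5,26) nearest=0 d=24 new=(5,7) → add node 1 parent=0 cost=5
2. q=(5,11) nearest=1 d=4 new=(5,11) → add node 2 parent=1 cost=9
3. q=(2,9) nearest=1 d=3 new=(2,9) → add node 3 parent=1 cost=8
4. q=(11,20) nearest=2 d=9 new=(10,16) → blocked by [8,10]×[14,16], reject
5. q=(11,8) nearest=1 d=6 new=(10,8) → add node 4 parent=1 cost=10
6. q=(11,0) nearest=1 d=7 new=(10,2) → add node 5 parent=1 cost=10
7. q=(11,7) nearest=4 d=1 new=(11,7) → add node 6 parent=4 cost=11
8. q=(11,1) nearest=5 d=1 new=(11,1) → add node 7 parent=5 cost=11
9. q=(1,2) nearest=0 d=0 → coincident, reject
10. q=(5,1) nearest=0 d=4 new=(5,1) → add node 8 parent=0 cost=4; rewire 5→8 (9<10); rewire 6→8 (10<11); rewire 7→8 (10<11)
11. q=(2,4) nearest=0 d=2 new=(2,4) → add node 9 parent=0 cost=2; rewire 3→9 (7<8)
12. q=(8,4) nearest=5 d=2 new=(8,4) → add node 10 parent=5 cost=11
13. q=(7,0) nearest=8 d=2 new=(7,0) → add node 11 parent=8 cost=6; rewire 10→11 (10<11)
14. q=(1,10) nearest=3 d=1 new=(1,10) → add node 12 parent=3 cost=8
15. q=(7,24) nearest=2 d=13 new=(7,16) → add node 13 parent=2 cost=14
16. q=(7,23) nearest=13 d=7 new=(7,21) → add node 14 parent=13 cost=19
17. q=(7,23) nearest=14 d=2 new=(7,23) → blocked by [5,7]×[23,25], reject
18. q=(10,4) nearest=5 d=2 new=(10,4) → add node 15 parent=5 cost=11
19. q=(8,6) nearest=4 d=2 new=(8,6) → add node 16 parent=4 cost=12
20. q=(7,17) nearest=13 d=1 new=(7,17) → add node 17 parent=13 cost=15
21. q=(11,14) nearest=13 d=4 new=(11,14) → blocked by [8,10]×[14,16], reject
22. q=(3,12) nearest=2 d=2 new=(3,12) → add node 18 parent=2 cost=11
23. q=(11,22) nearest=14 d=4 new=(11,22) → add node 19 parent=14 cost=23
24. q=(7,14) nearest=13 d=2 new=(7,14) → add node 20 parent=13 cost=16
25. q=(1,17) nearest=18 d=5 new=(1,17) → add node 21 parent=18 cost=16
26. q=(7,0) nearest=11 d=0 → coincident, reject
27. q=(3,9) nearest=3 d=1 new=(3,9) → add node 22 parent=3 cost=8; rewire 20→22 (13<16)
28. q=(8,5) nearest=10 d=1 new=(8,5) → add node 23 parent=10 cost=11

Rewire events: 6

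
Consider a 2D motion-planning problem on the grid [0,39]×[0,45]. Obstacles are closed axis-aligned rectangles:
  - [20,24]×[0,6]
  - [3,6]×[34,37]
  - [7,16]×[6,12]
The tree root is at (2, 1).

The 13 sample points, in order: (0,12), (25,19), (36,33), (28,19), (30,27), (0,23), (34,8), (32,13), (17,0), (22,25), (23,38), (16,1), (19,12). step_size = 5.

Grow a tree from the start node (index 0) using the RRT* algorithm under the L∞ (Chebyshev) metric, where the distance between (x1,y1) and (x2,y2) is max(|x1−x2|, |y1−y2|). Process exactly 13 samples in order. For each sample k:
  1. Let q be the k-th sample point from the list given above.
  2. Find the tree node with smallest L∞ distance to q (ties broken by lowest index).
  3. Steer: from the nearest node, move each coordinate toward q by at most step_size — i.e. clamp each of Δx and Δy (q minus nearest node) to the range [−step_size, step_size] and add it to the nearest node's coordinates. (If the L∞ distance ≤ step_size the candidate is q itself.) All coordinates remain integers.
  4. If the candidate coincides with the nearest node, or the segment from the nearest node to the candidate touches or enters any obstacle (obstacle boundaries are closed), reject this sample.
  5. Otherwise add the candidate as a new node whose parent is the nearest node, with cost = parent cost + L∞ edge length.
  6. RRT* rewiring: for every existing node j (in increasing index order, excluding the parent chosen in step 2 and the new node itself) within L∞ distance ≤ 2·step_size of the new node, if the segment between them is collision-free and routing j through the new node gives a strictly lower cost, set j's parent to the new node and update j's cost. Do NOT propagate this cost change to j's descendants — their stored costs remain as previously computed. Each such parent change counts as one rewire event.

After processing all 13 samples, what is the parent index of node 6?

Parent of node 6: 3

1. q=(0,12) nearest=0 d=11 new=(0,6) → add node 1 parent=0 cost=5
2. q=(25,19) nearest=0 d=23 new=(7,6) → blocked by [7,16]×[6,12], reject
3. q=(36,33) nearest=0 d=34 new=(7,6) → blocked by [7,16]×[6,12], reject
4. q=(28,19) nearest=0 d=26 new=(7,6) → blocked by [7,16]×[6,12], reject
5. q=(30,27) nearest=0 d=28 new=(7,6) → blocked by [7,16]×[6,12], reject
6. q=(0,23) nearest=1 d=17 new=(0,11) → add node 2 parent=1 cost=10
7. q=(34,8) nearest=0 d=32 new=(7,6) → blocked by [7,16]×[6,12], reject
8. q=(32,13) nearest=0 d=30 new=(7,6) → blocked by [7,16]×[6,12], reject
9. q=(17,0) nearest=0 d=15 new=(7,0) → add node 3 parent=0 cost=5
10. q=(22,25) nearest=1 d=22 new=(5,11) → add node 4 parent=1 cost=10
11. q=(23,38) nearest=2 d=27 new=(5,16) → add node 5 parent=2 cost=15
12. q=(16,1) nearest=3 d=9 new=(12,1) → add node 6 parent=3 cost=10
13. q=(19,12) nearest=6 d=11 new=(17,6) → add node 7 parent=6 cost=15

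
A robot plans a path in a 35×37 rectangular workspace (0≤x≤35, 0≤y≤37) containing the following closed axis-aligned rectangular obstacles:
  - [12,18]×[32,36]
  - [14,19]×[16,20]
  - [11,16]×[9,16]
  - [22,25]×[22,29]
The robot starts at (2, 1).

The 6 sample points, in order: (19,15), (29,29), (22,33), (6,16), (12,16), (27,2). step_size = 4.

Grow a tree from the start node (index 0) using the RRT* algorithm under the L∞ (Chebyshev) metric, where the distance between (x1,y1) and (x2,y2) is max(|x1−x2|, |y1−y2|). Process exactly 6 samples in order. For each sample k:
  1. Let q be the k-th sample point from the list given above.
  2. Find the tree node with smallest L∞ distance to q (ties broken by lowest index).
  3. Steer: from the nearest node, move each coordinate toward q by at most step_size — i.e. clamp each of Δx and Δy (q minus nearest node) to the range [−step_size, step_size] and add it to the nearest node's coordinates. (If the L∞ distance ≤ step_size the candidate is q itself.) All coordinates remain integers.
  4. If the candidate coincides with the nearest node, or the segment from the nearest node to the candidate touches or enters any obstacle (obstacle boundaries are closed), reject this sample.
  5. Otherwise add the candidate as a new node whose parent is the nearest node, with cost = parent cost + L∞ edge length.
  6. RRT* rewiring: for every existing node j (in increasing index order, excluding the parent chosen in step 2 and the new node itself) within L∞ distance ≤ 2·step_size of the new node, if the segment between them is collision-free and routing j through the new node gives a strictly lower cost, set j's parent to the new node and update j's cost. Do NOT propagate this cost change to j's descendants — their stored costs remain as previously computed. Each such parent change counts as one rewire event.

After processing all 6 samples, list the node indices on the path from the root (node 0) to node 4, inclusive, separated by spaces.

1. q=(19,15) nearest=0 d=17 new=(6,5) → add node 1 parent=0 cost=4
2. q=(29,29) nearest=1 d=24 new=(10,9) → add node 2 parent=1 cost=8
3. q=(22,33) nearest=2 d=24 new=(14,13) → blocked by [11,16]×[9,16], reject
4. q=(6,16) nearest=2 d=7 new=(6,13) → add node 3 parent=2 cost=12
5. q=(12,16) nearest=3 d=6 new=(10,16) → add node 4 parent=3 cost=16
6. q=(27,2) nearest=2 d=17 new=(14,5) → add node 5 parent=2 cost=12

Path: 0 1 2 3 4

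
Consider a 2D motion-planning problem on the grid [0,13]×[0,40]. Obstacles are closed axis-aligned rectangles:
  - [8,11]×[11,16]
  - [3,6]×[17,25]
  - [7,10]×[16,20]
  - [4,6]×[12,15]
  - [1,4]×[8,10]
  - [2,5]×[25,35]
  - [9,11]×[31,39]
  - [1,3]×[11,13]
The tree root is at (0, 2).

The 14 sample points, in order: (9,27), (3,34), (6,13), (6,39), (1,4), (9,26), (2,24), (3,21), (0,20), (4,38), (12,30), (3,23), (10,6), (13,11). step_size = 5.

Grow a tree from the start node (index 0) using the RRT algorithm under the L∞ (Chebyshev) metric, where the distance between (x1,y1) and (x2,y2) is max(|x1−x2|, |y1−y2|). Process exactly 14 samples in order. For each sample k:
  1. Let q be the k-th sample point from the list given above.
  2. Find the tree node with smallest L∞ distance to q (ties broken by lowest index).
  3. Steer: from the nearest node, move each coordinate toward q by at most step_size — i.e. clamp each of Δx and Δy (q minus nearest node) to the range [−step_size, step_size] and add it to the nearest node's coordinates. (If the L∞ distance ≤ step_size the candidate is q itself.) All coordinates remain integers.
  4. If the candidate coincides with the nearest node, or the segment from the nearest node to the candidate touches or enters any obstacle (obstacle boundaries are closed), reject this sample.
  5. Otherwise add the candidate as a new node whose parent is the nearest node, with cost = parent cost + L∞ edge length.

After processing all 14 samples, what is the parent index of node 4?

Parent of node 4: 3

1. q=(9,27) nearest=0 d=25 new=(5,7) → add node 1 parent=0 cost=5
2. q=(3,34) nearest=1 d=27 new=(3,12) → blocked by [1,4]×[8,10], reject
3. q=(6,13) nearest=1 d=6 new=(6,12) → blocked by [4,6]×[12,15], reject
4. q=(6,39) nearest=1 d=32 new=(6,12) → blocked by [4,6]×[12,15], reject
5. q=(1,4) nearest=0 d=2 new=(1,4) → add node 2 parent=0 cost=2
6. q=(9,26) nearest=1 d=19 new=(9,12) → blocked by [8,11]×[11,16], reject
7. q=(2,24) nearest=1 d=17 new=(2,12) → blocked by [1,4]×[8,10], reject
8. q=(3,21) nearest=1 d=14 new=(3,12) → blocked by [1,4]×[8,10], reject
9. q=(0,20) nearest=1 d=13 new=(0,12) → blocked by [1,4]×[8,10], reject
10. q=(4,38) nearest=1 d=31 new=(4,12) → blocked by [4,6]×[12,15], reject
11. q=(12,30) nearest=1 d=23 new=(10,12) → blocked by [8,11]×[11,16], reject
12. q=(3,23) nearest=1 d=16 new=(3,12) → blocked by [1,4]×[8,10], reject
13. q=(10,6) nearest=1 d=5 new=(10,6) → add node 3 parent=1 cost=10
14. q=(13,11) nearest=3 d=5 new=(13,11) → add node 4 parent=3 cost=15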